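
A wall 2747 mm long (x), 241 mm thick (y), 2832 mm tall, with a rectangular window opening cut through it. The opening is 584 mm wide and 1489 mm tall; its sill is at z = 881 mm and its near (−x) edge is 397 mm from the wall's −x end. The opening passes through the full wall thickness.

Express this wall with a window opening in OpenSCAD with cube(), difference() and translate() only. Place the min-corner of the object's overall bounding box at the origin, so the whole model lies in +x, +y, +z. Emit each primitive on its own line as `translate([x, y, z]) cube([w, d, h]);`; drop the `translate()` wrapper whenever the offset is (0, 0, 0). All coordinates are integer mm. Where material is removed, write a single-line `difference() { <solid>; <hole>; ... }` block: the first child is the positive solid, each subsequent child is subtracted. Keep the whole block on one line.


difference() { cube([2747, 241, 2832]); translate([397, 0, 881]) cube([584, 241, 1489]); }


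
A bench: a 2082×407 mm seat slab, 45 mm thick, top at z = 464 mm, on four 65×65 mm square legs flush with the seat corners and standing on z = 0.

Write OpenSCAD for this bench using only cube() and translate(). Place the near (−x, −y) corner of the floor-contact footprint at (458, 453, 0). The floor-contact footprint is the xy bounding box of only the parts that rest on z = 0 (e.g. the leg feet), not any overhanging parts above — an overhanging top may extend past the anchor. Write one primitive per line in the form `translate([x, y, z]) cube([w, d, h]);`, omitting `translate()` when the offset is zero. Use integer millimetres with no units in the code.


// leg_h = 464 − 45 = 419
translate([458, 453, 419]) cube([2082, 407, 45]);
translate([458, 453, 0]) cube([65, 65, 419]);
translate([458, 795, 0]) cube([65, 65, 419]);
translate([2475, 453, 0]) cube([65, 65, 419]);
translate([2475, 795, 0]) cube([65, 65, 419]);


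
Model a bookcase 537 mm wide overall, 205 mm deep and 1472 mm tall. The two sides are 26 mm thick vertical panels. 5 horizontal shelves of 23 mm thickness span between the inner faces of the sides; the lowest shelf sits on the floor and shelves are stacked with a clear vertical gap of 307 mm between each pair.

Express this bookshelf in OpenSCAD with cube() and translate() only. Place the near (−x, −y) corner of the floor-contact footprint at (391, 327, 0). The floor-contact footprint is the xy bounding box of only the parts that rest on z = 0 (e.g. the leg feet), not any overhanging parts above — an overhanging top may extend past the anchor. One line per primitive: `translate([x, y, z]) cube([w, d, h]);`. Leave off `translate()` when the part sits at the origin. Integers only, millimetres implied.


translate([391, 327, 0]) cube([26, 205, 1472]);
translate([902, 327, 0]) cube([26, 205, 1472]);
translate([417, 327, 0]) cube([485, 205, 23]);
translate([417, 327, 330]) cube([485, 205, 23]);
translate([417, 327, 660]) cube([485, 205, 23]);
translate([417, 327, 990]) cube([485, 205, 23]);
translate([417, 327, 1320]) cube([485, 205, 23]);


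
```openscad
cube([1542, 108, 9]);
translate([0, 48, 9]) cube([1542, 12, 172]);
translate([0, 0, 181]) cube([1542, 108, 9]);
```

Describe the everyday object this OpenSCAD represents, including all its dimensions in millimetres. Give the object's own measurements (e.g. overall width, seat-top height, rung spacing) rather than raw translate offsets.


An I-beam lying along x, 1542 mm long. Overall section height 190 mm. Two flanges 108 mm wide (y) and 9 mm thick, one on the floor and one at the top; a web 12 mm thick runs between them, centred on the flange width.


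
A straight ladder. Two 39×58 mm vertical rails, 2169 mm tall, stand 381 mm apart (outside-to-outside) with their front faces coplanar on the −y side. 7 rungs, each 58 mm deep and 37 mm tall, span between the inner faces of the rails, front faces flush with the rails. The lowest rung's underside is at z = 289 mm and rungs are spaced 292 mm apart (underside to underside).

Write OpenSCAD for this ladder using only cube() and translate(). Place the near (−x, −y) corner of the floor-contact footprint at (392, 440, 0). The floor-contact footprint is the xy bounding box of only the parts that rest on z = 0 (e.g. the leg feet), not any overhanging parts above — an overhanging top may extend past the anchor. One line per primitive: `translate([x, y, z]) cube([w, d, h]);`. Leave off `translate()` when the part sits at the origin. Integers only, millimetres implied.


translate([392, 440, 0]) cube([39, 58, 2169]);
translate([734, 440, 0]) cube([39, 58, 2169]);
translate([431, 440, 289]) cube([303, 58, 37]);
translate([431, 440, 581]) cube([303, 58, 37]);
translate([431, 440, 873]) cube([303, 58, 37]);
translate([431, 440, 1165]) cube([303, 58, 37]);
translate([431, 440, 1457]) cube([303, 58, 37]);
translate([431, 440, 1749]) cube([303, 58, 37]);
translate([431, 440, 2041]) cube([303, 58, 37]);


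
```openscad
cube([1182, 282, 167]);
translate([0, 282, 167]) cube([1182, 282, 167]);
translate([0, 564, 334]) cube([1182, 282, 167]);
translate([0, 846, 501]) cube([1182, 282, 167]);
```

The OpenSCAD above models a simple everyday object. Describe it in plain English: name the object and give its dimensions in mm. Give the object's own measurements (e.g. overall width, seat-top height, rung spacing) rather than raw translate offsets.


A straight staircase of 4 solid steps. Each step is 1182 mm wide (x), 282 mm deep (y, the going) and 167 mm tall (the rise). The first step rests on the floor; each subsequent step sits one going further in +y and one rise higher in +z, directly behind and above the previous step with no overlap.


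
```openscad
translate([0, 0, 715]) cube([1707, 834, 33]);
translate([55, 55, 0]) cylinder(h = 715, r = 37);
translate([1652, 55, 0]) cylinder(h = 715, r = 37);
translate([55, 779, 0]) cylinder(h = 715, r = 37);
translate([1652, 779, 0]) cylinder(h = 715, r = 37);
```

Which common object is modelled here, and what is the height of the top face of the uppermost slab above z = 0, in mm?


A table. The table height is 748 mm.

A 1707×834×33 slab sits at z = 715 on four Ø74 mm round legs — a table. The top surface is at 715 + 33 = 748 mm.


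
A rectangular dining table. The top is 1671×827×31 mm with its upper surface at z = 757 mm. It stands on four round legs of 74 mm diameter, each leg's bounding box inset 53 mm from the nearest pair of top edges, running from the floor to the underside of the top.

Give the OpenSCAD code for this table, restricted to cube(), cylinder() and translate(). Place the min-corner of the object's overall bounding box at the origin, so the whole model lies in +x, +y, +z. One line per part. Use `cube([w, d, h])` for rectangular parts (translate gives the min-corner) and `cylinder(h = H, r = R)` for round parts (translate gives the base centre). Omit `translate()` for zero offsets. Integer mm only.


translate([0, 0, 726]) cube([1671, 827, 31]);
translate([90, 90, 0]) cylinder(h = 726, r = 37);
translate([1581, 90, 0]) cylinder(h = 726, r = 37);
translate([90, 737, 0]) cylinder(h = 726, r = 37);
translate([1581, 737, 0]) cylinder(h = 726, r = 37);


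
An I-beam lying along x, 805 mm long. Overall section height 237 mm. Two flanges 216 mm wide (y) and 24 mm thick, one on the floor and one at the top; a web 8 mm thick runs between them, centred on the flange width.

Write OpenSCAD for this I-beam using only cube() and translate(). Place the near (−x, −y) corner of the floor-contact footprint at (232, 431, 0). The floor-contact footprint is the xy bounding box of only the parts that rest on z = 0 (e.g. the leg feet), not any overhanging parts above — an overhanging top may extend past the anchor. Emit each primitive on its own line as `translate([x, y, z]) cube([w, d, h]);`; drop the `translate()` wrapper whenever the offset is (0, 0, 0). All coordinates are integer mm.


translate([232, 431, 0]) cube([805, 216, 24]);
translate([232, 535, 24]) cube([805, 8, 189]);
translate([232, 431, 213]) cube([805, 216, 24]);


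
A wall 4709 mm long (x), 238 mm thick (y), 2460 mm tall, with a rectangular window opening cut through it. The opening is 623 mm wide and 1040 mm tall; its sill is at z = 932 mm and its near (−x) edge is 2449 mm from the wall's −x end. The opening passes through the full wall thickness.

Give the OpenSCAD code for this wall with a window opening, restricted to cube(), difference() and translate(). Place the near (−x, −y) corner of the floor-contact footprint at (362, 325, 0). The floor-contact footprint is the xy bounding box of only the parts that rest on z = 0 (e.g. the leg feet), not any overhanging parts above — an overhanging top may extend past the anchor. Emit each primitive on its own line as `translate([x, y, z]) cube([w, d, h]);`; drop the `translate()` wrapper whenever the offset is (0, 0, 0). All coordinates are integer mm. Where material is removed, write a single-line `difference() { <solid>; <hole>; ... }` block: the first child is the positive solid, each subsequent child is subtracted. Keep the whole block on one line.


difference() { translate([362, 325, 0]) cube([4709, 238, 2460]); translate([2811, 325, 932]) cube([623, 238, 1040]); }


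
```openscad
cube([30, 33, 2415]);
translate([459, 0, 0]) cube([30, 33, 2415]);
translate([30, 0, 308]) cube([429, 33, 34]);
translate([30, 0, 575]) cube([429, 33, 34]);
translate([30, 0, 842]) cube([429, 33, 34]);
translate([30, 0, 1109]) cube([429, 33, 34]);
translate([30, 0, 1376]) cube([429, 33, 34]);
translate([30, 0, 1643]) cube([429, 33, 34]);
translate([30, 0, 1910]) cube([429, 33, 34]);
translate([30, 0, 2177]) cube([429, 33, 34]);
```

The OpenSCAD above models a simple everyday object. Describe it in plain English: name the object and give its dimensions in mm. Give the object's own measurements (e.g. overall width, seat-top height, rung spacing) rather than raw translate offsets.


A straight ladder. Two 30×33 mm vertical rails, 2415 mm tall, stand 489 mm apart (outside-to-outside) with their front faces coplanar on the −y side. 8 rungs, each 33 mm deep and 34 mm tall, span between the inner faces of the rails, front faces flush with the rails. The lowest rung's underside is at z = 308 mm and rungs are spaced 267 mm apart (underside to underside).


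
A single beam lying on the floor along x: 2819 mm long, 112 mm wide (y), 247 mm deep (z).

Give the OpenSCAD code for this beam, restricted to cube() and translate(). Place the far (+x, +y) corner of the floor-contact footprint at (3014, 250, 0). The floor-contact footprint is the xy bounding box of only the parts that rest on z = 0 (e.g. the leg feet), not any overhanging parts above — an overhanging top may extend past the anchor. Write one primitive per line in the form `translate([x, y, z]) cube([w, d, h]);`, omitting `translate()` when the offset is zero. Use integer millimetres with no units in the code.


translate([195, 138, 0]) cube([2819, 112, 247]);


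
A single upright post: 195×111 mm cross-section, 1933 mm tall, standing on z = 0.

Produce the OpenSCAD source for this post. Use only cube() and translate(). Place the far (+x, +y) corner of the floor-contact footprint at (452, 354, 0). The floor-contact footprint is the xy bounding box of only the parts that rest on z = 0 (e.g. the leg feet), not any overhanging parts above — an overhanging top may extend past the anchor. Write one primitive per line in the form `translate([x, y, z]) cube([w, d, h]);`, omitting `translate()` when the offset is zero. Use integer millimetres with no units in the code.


translate([257, 243, 0]) cube([195, 111, 1933]);


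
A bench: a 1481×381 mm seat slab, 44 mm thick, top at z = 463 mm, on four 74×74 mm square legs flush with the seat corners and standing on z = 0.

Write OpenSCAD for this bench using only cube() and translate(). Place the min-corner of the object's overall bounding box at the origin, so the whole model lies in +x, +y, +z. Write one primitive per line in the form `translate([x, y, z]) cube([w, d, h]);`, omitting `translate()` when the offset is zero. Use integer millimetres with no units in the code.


// leg_h = 463 − 44 = 419
translate([0, 0, 419]) cube([1481, 381, 44]);
cube([74, 74, 419]);
translate([0, 307, 0]) cube([74, 74, 419]);
translate([1407, 0, 0]) cube([74, 74, 419]);
translate([1407, 307, 0]) cube([74, 74, 419]);


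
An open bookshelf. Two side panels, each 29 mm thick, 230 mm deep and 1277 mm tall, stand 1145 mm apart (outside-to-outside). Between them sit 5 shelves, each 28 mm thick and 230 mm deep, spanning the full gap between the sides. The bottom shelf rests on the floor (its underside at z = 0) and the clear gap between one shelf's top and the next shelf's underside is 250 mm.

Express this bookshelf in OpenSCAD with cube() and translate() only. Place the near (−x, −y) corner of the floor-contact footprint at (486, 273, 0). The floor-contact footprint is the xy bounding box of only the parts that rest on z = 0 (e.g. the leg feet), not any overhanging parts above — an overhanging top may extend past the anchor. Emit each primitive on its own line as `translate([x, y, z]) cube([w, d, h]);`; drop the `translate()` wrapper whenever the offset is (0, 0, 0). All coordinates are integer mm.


translate([486, 273, 0]) cube([29, 230, 1277]);
translate([1602, 273, 0]) cube([29, 230, 1277]);
translate([515, 273, 0]) cube([1087, 230, 28]);
translate([515, 273, 278]) cube([1087, 230, 28]);
translate([515, 273, 556]) cube([1087, 230, 28]);
translate([515, 273, 834]) cube([1087, 230, 28]);
translate([515, 273, 1112]) cube([1087, 230, 28]);


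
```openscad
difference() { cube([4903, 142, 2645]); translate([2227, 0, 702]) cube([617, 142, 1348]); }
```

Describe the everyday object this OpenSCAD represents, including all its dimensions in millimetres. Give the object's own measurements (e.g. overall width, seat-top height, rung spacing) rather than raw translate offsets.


A wall 4903 mm long (x), 142 mm thick (y), 2645 mm tall, with a rectangular window opening cut through it. The opening is 617 mm wide and 1348 mm tall; its sill is at z = 702 mm and its near (−x) edge is 2227 mm from the wall's −x end. The opening passes through the full wall thickness.


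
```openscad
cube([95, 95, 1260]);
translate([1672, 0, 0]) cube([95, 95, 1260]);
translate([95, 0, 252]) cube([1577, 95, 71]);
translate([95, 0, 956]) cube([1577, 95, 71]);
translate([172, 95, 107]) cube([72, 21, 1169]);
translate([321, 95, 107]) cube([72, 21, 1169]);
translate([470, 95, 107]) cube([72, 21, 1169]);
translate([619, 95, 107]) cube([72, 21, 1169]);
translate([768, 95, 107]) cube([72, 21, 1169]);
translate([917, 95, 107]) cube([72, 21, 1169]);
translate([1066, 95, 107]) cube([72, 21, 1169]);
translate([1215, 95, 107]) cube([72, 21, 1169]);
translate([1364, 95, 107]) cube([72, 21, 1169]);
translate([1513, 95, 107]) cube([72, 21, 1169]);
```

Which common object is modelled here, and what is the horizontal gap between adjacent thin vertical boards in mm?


A fence section. The picket gap is 77 mm.

Two posts, two rails, 10 pickets — a fence section. Span 1577 mm holds 10 pickets of 72 mm with 11 equal gaps: ⌊(1577 − 10·72) / 11⌋ = 77 mm.


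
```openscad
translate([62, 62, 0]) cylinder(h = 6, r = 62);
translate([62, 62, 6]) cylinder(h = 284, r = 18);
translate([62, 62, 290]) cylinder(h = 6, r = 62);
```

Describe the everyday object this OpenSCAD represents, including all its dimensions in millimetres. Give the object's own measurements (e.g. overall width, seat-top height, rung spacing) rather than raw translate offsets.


A spool: two coaxial disc flanges of radius 62 mm and thickness 6 mm, joined by a core cylinder of radius 18 mm and height 284 mm. The lower flange rests on z = 0 and the three cylinders share a vertical axis.


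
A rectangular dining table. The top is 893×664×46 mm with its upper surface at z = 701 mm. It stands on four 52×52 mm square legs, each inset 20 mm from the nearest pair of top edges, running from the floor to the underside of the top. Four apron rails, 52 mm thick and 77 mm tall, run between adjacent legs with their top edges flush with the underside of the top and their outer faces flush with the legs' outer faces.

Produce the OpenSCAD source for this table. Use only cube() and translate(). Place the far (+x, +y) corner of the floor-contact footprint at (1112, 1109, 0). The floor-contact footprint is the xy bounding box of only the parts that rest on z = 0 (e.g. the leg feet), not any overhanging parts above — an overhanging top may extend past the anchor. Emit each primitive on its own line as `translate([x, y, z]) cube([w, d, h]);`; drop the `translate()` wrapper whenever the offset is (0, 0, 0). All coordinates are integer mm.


translate([239, 465, 655]) cube([893, 664, 46]);
translate([259, 485, 0]) cube([52, 52, 655]);
translate([1060, 485, 0]) cube([52, 52, 655]);
translate([259, 1057, 0]) cube([52, 52, 655]);
translate([1060, 1057, 0]) cube([52, 52, 655]);
translate([311, 485, 578]) cube([749, 52, 77]);
translate([311, 1057, 578]) cube([749, 52, 77]);
translate([259, 537, 578]) cube([52, 520, 77]);
translate([1060, 537, 578]) cube([52, 520, 77]);


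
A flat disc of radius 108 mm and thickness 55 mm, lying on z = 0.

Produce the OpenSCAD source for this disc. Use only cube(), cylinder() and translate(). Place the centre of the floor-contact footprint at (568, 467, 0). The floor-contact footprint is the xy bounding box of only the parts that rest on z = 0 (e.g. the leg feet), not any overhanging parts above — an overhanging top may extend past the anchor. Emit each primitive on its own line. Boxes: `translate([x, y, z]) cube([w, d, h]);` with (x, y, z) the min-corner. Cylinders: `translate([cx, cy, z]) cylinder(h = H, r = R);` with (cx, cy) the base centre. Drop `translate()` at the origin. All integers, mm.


translate([568, 467, 0]) cylinder(h = 55, r = 108);


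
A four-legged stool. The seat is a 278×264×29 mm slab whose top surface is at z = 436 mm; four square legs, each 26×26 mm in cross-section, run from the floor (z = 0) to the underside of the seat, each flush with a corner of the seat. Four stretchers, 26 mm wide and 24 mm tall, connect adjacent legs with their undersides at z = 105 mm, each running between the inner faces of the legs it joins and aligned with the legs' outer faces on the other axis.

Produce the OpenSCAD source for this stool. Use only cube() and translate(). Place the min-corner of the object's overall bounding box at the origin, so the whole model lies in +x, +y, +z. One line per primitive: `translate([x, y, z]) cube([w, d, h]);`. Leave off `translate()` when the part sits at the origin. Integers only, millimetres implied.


// leg_h = 436 - 29 = 407
// stretcher span = 278 - 2*26 = 226
translate([0, 0, 407]) cube([278, 264, 29]);
cube([26, 26, 407]);
translate([252, 0, 0]) cube([26, 26, 407]);
translate([0, 238, 0]) cube([26, 26, 407]);
translate([252, 238, 0]) cube([26, 26, 407]);
translate([26, 0, 105]) cube([226, 26, 24]);
translate([26, 238, 105]) cube([226, 26, 24]);
translate([0, 26, 105]) cube([26, 212, 24]);
translate([252, 26, 105]) cube([26, 212, 24]);


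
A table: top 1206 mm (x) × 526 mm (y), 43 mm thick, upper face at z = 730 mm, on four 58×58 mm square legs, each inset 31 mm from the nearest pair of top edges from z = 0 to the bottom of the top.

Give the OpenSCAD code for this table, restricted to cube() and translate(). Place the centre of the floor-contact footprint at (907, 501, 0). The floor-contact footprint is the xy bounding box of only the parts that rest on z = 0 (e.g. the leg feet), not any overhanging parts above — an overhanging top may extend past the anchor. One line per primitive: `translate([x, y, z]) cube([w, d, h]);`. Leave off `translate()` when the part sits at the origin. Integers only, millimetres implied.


translate([304, 238, 687]) cube([1206, 526, 43]);
translate([335, 269, 0]) cube([58, 58, 687]);
translate([1421, 269, 0]) cube([58, 58, 687]);
translate([335, 675, 0]) cube([58, 58, 687]);
translate([1421, 675, 0]) cube([58, 58, 687]);


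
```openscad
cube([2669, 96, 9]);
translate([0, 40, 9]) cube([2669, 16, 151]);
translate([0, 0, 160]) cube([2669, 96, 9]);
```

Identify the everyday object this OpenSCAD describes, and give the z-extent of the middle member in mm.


An I-beam. The web height is 151 mm.

Two wide flanges with a thin centred web — an I-beam. Overall 169 mm minus two 9 mm flanges gives a web of 169 − 2·9 = 151 mm.


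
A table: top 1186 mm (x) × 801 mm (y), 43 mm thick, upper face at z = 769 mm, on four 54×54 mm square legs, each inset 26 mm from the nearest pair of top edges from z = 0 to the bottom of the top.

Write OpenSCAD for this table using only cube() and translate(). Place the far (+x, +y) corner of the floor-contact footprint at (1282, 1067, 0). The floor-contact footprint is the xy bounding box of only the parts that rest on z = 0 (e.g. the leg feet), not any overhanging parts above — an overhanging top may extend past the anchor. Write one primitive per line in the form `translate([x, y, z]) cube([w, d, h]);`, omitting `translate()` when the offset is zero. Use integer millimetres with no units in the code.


translate([122, 292, 726]) cube([1186, 801, 43]);
translate([148, 318, 0]) cube([54, 54, 726]);
translate([1228, 318, 0]) cube([54, 54, 726]);
translate([148, 1013, 0]) cube([54, 54, 726]);
translate([1228, 1013, 0]) cube([54, 54, 726]);


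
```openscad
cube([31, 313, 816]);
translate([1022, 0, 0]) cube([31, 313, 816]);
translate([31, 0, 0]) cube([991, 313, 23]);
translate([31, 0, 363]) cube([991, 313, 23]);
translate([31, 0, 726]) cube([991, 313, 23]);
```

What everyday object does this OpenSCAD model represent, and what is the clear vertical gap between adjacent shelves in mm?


A bookshelf. The clear shelf gap is 340 mm.

Two tall side panels with 3 horizontal boards between them — a bookshelf. The first two shelf undersides are at z = 0 and z = 363; with shelf thickness 23, the clear gap is 363 − 0 − 23 = 340 mm.


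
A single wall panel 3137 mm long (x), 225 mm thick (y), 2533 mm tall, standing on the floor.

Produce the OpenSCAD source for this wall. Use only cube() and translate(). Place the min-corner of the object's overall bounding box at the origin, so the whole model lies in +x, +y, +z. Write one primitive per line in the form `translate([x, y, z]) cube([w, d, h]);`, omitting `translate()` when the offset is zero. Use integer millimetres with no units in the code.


cube([3137, 225, 2533]);


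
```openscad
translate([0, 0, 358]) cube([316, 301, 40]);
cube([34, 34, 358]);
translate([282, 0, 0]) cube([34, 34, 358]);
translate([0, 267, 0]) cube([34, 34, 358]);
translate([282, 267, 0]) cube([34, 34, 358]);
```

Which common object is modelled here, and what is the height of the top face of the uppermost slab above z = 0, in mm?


A stool. The seat height is 398 mm.

A 316×301×40 slab at z = 358 on four corner posts — a stool. The seat top is 358 + 40 = 398 mm.


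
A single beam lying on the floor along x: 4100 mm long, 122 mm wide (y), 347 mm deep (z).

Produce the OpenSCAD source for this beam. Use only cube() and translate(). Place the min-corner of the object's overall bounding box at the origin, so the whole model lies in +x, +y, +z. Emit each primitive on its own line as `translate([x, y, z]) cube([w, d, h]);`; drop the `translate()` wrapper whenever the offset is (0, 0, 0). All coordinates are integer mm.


cube([4100, 122, 347]);


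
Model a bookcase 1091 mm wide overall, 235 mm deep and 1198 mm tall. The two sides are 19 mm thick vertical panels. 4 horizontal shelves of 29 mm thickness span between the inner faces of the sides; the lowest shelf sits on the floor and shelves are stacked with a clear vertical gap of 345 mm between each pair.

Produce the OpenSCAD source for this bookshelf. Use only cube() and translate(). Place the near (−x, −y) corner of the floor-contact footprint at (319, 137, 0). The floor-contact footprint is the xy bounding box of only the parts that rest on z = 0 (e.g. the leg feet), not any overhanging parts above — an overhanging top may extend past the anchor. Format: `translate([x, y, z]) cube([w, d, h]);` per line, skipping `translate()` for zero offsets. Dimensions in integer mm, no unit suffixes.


translate([319, 137, 0]) cube([19, 235, 1198]);
translate([1391, 137, 0]) cube([19, 235, 1198]);
translate([338, 137, 0]) cube([1053, 235, 29]);
translate([338, 137, 374]) cube([1053, 235, 29]);
translate([338, 137, 748]) cube([1053, 235, 29]);
translate([338, 137, 1122]) cube([1053, 235, 29]);


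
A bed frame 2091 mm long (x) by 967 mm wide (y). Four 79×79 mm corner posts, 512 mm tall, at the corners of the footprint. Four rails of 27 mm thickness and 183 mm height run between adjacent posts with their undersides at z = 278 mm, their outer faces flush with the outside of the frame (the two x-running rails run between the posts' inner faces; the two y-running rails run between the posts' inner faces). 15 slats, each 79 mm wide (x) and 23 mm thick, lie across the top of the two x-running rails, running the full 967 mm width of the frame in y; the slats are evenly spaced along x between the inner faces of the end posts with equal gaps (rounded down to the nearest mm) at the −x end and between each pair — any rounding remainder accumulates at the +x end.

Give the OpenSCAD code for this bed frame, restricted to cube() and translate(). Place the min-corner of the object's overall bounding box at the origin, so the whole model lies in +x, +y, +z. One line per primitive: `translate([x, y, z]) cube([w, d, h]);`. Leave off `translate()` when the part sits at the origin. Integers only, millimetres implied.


// slat z = rail_z + rail_h = 278 + 183 = 461
// slat gap = ⌊(1933 − 15·79) / 16⌋ = 46
cube([79, 79, 512]);
translate([0, 888, 0]) cube([79, 79, 512]);
translate([2012, 0, 0]) cube([79, 79, 512]);
translate([2012, 888, 0]) cube([79, 79, 512]);
translate([79, 0, 278]) cube([1933, 27, 183]);
translate([79, 940, 278]) cube([1933, 27, 183]);
translate([0, 79, 278]) cube([27, 809, 183]);
translate([2064, 79, 278]) cube([27, 809, 183]);
translate([125, 0, 461]) cube([79, 967, 23]);
translate([250, 0, 461]) cube([79, 967, 23]);
translate([375, 0, 461]) cube([79, 967, 23]);
translate([500, 0, 461]) cube([79, 967, 23]);
translate([625, 0, 461]) cube([79, 967, 23]);
translate([750, 0, 461]) cube([79, 967, 23]);
translate([875, 0, 461]) cube([79, 967, 23]);
translate([1000, 0, 461]) cube([79, 967, 23]);
translate([1125, 0, 461]) cube([79, 967, 23]);
translate([1250, 0, 461]) cube([79, 967, 23]);
translate([1375, 0, 461]) cube([79, 967, 23]);
translate([1500, 0, 461]) cube([79, 967, 23]);
translate([1625, 0, 461]) cube([79, 967, 23]);
translate([1750, 0, 461]) cube([79, 967, 23]);
translate([1875, 0, 461]) cube([79, 967, 23]);


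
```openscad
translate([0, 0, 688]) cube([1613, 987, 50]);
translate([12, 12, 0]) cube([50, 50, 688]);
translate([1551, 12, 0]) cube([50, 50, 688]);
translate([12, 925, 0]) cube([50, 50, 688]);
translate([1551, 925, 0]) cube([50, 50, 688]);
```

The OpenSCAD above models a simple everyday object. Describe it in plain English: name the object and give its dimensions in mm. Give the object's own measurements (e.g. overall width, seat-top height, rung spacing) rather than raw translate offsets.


A table: top 1613 mm (x) × 987 mm (y), 50 mm thick, upper face at z = 738 mm, on four 50×50 mm square legs, each inset 12 mm from the nearest pair of top edges from z = 0 to the bottom of the top.


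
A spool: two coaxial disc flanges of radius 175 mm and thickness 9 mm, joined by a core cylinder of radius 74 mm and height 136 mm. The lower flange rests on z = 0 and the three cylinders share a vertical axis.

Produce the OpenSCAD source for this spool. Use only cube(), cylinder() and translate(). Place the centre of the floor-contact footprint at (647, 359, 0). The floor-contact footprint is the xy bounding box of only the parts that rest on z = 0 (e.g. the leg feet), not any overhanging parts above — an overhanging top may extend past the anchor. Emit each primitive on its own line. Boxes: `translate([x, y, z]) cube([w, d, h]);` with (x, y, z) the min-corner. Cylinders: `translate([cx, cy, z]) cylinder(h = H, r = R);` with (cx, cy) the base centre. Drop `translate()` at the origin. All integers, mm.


translate([647, 359, 0]) cylinder(h = 9, r = 175);
translate([647, 359, 9]) cylinder(h = 136, r = 74);
translate([647, 359, 145]) cylinder(h = 9, r = 175);


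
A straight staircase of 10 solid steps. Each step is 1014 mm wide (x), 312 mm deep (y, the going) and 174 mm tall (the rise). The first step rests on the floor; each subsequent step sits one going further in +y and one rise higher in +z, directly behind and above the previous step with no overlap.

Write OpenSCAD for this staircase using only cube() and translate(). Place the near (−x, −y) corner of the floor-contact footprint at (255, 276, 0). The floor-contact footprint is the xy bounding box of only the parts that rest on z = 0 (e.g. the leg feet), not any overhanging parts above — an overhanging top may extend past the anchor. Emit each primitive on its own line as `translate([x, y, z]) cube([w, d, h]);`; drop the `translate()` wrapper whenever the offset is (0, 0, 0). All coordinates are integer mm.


translate([255, 276, 0]) cube([1014, 312, 174]);
translate([255, 588, 174]) cube([1014, 312, 174]);
translate([255, 900, 348]) cube([1014, 312, 174]);
translate([255, 1212, 522]) cube([1014, 312, 174]);
translate([255, 1524, 696]) cube([1014, 312, 174]);
translate([255, 1836, 870]) cube([1014, 312, 174]);
translate([255, 2148, 1044]) cube([1014, 312, 174]);
translate([255, 2460, 1218]) cube([1014, 312, 174]);
translate([255, 2772, 1392]) cube([1014, 312, 174]);
translate([255, 3084, 1566]) cube([1014, 312, 174]);


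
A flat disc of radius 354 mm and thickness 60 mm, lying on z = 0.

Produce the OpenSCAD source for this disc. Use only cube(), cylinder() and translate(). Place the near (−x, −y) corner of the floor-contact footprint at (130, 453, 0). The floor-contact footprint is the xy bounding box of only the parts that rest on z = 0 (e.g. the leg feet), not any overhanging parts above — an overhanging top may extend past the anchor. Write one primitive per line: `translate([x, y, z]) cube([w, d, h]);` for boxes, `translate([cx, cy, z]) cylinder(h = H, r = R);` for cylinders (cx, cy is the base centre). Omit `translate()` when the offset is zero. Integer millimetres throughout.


translate([484, 807, 0]) cylinder(h = 60, r = 354);


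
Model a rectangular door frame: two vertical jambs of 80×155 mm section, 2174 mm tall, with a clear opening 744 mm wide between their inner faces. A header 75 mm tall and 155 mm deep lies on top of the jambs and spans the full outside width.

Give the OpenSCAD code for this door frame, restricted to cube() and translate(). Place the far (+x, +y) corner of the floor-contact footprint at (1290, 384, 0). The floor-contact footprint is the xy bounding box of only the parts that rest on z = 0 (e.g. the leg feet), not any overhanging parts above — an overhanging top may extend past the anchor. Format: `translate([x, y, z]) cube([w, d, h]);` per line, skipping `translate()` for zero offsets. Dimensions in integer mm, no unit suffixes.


translate([386, 229, 0]) cube([80, 155, 2174]);
translate([1210, 229, 0]) cube([80, 155, 2174]);
translate([386, 229, 2174]) cube([904, 155, 75]);


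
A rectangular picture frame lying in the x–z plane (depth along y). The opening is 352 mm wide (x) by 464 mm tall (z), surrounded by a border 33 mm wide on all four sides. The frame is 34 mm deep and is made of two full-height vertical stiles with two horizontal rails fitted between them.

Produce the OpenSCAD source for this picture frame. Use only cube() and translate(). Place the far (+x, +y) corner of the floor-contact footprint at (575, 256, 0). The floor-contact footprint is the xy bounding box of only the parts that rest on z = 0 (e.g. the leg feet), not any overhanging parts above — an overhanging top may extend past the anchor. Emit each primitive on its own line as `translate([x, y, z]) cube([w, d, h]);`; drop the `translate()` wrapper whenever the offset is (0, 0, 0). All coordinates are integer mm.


translate([157, 222, 0]) cube([33, 34, 530]);
translate([542, 222, 0]) cube([33, 34, 530]);
translate([190, 222, 0]) cube([352, 34, 33]);
translate([190, 222, 497]) cube([352, 34, 33]);


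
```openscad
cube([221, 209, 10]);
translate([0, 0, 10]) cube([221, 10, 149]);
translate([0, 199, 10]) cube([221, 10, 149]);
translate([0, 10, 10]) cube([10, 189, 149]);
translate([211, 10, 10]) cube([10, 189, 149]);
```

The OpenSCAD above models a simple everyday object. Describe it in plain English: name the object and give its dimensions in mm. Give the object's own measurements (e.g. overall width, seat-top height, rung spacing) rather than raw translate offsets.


An open-topped rectangular box: outside dimensions 221×209×159 mm, with a uniform wall and base thickness of 10 mm. The base is a full 221×209 slab on the floor; four walls sit on top of the base. The front and back walls (the −y and +y sides) span the full width; the two side walls fit between them.


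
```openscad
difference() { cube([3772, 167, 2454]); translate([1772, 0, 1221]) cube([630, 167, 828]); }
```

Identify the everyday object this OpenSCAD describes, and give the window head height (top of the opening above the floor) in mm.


A wall with a window opening. The window head height is 2049 mm.

A wall with a rectangular opening subtracted — a window. Sill at z = 1221, opening 828 mm tall, so the head is at 1221 + 828 = 2049 mm.


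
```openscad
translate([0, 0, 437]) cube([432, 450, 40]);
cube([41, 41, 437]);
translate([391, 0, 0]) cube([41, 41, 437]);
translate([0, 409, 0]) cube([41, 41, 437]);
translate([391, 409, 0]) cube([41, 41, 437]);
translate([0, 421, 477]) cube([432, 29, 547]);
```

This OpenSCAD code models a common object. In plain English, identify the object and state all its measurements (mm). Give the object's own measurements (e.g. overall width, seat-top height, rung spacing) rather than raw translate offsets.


A chair. The seat is a 432×450×40 mm slab with its top at z = 477 mm, on four 41×41 mm corner legs (flush with the seat edges, standing on z = 0). A flat backrest 29 mm thick, 547 mm tall, spans the full seat width and rises from the seat top along its +y edge, rear face flush with the rear of the seat.


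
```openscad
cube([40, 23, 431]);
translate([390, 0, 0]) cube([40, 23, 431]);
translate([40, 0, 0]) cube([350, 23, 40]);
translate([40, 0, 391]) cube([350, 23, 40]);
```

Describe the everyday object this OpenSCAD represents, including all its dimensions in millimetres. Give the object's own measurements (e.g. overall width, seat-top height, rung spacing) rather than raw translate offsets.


A rectangular picture frame lying in the x–z plane (depth along y). The opening is 350 mm wide (x) by 351 mm tall (z), surrounded by a border 40 mm wide on all four sides. The frame is 23 mm deep and is made of two full-height vertical stiles with two horizontal rails fitted between them.


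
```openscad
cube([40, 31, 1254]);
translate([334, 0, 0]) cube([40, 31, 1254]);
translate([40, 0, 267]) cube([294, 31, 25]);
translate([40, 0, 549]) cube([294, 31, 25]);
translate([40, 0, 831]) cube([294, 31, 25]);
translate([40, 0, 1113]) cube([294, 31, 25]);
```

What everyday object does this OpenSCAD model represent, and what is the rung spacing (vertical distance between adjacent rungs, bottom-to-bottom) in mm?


A ladder. The rung spacing is 282 mm.

Two tall 40×31 posts with 4 short bars between them — a ladder. Adjacent rungs sit at z = 267 and z = 549, so the spacing is 549 − 267 = 282 mm.


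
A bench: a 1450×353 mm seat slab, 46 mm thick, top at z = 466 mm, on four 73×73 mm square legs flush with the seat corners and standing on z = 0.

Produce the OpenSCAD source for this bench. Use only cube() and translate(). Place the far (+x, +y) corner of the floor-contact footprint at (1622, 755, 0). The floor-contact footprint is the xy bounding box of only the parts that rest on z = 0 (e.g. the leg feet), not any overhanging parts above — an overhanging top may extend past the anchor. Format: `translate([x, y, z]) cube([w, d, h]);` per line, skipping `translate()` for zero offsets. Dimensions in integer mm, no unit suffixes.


// leg_h = 466 − 46 = 420
translate([172, 402, 420]) cube([1450, 353, 46]);
translate([172, 402, 0]) cube([73, 73, 420]);
translate([172, 682, 0]) cube([73, 73, 420]);
translate([1549, 402, 0]) cube([73, 73, 420]);
translate([1549, 682, 0]) cube([73, 73, 420]);


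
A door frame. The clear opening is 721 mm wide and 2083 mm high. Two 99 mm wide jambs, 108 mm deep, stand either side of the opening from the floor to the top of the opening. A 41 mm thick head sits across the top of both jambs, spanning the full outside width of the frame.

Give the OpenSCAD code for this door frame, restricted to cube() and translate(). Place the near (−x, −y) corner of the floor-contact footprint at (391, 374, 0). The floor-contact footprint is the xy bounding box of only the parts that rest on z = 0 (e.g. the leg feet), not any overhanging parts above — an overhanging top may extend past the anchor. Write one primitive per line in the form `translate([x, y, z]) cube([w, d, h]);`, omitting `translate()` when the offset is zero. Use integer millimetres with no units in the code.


translate([391, 374, 0]) cube([99, 108, 2083]);
translate([1211, 374, 0]) cube([99, 108, 2083]);
translate([391, 374, 2083]) cube([919, 108, 41]);


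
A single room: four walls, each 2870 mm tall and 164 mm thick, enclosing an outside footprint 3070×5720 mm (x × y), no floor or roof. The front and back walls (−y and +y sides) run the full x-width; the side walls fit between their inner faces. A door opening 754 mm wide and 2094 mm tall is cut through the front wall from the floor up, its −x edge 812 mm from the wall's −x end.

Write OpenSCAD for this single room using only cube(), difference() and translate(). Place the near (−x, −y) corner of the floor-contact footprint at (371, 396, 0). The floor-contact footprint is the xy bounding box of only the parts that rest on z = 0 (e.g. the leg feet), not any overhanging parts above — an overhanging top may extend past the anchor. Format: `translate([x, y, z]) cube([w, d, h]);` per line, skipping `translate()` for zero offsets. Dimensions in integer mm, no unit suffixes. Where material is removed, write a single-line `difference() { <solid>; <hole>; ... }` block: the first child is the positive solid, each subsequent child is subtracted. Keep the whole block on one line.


difference() { translate([371, 396, 0]) cube([3070, 164, 2870]); translate([1183, 396, 0]) cube([754, 164, 2094]); }
translate([371, 5952, 0]) cube([3070, 164, 2870]);
translate([371, 560, 0]) cube([164, 5392, 2870]);
translate([3277, 560, 0]) cube([164, 5392, 2870]);


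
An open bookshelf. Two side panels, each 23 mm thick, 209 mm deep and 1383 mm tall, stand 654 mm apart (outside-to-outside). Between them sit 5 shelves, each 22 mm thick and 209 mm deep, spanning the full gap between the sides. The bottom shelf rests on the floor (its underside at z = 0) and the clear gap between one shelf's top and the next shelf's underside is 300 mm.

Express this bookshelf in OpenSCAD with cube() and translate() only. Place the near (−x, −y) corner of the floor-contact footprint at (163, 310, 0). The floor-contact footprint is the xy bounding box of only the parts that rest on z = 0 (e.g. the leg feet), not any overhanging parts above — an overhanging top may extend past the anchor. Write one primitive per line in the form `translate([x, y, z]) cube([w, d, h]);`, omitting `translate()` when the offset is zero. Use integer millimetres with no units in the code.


translate([163, 310, 0]) cube([23, 209, 1383]);
translate([794, 310, 0]) cube([23, 209, 1383]);
translate([186, 310, 0]) cube([608, 209, 22]);
translate([186, 310, 322]) cube([608, 209, 22]);
translate([186, 310, 644]) cube([608, 209, 22]);
translate([186, 310, 966]) cube([608, 209, 22]);
translate([186, 310, 1288]) cube([608, 209, 22]);
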